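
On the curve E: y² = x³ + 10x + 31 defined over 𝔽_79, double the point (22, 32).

tangent at (22, 32): λ = (3·22² + 10)/(2·32) ≡ 40/64. 64⁻¹ ≡ 21 (mod 79), so λ ≡ 40·21 ≡ 50.
  x = λ² - 22 - 22 = 2500 - 44 ≡ 7; y = λ·(22 - 7) - 32 ≡ 7. → (7, 7)

(7, 7)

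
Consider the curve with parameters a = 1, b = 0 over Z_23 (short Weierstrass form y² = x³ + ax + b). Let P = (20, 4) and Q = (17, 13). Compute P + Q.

(18, 13)

(20, 4) + (17, 13). λ = (13 - 4)/(17 - 20) ≡ 9/20 mod 23. 20⁻¹ ≡ 15 (mod 23), so λ ≡ 20.
  x = λ² - 20 - 17 = 400 - 37 ≡ 18; y = λ·(20 - 18) - 4 ≡ 13. → (18, 13)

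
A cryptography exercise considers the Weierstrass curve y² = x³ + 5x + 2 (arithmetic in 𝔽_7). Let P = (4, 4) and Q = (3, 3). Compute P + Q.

(1, 6)

(4, 4) + (3, 3). λ = (3 - 4)/(3 - 4) ≡ 6/6 mod 7. 6⁻¹ ≡ 6 (mod 7) since 6·6 = 36 ≡ 1, so λ ≡ 1.
  x = λ² - 4 - 3 = 1 - 7 ≡ 1; y = λ·(4 - 1) - 4 ≡ 6. → (1, 6)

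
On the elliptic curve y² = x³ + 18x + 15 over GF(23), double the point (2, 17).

(8, 21)

tangent at (2, 17): λ = (3·2² + 18)/(2·17) ≡ 7/11. 11⁻¹ ≡ 21 (mod 23), so λ ≡ 7·21 ≡ 9.
  x = λ² - 2 - 2 = 81 - 4 ≡ 8; y = λ·(2 - 8) - 17 ≡ 21. → (8, 21)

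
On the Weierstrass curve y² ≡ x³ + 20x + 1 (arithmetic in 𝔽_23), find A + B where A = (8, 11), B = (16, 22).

(7, 22)

(8, 11) + (16, 22). λ = (22 - 11)/(16 - 8) ≡ 11/8 mod 23. 8⁻¹ ≡ 3 (mod 23) since 8·3 = 24 ≡ 1, so λ ≡ 10.
  x = λ² - 8 - 16 = 100 - 24 ≡ 7; y = λ·(8 - 7) - 11 ≡ 22. → (7, 22)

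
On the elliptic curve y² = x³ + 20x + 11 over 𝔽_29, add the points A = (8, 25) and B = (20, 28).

(21, 8)

(8, 25) + (20, 28). λ = (28 - 25)/(20 - 8) ≡ 3/12 mod 29. 12⁻¹ ≡ 17 (mod 29), so λ ≡ 22.
  x = λ² - 8 - 20 = 484 - 28 ≡ 21; y = λ·(8 - 21) - 25 ≡ 8. → (21, 8)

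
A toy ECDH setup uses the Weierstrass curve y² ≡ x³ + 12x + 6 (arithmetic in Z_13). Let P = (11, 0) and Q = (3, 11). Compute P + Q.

(11, 0) + (3, 11). λ = (11 - 0)/(3 - 11) ≡ 11/5 mod 13. 5⁻¹ ≡ 8 (mod 13), so λ ≡ 10.
  x = λ² - 11 - 3 = 100 - 14 ≡ 8; y = λ·(11 - 8) - 0 ≡ 4. → (8, 4)

(8, 4)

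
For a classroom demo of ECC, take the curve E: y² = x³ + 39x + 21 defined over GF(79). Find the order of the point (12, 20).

2P: tangent at (12, 20): λ = (3·12² + 39)/(2·20) ≡ 76/40. 40⁻¹ ≡ 2 (mod 79), so λ ≡ 76·2 ≡ 73.
  x = λ² - 12 - 12 = 5329 - 24 ≡ 12; y = λ·(12 - 12) - 20 ≡ 59. → (12, 59)
3P: (12, 59) + (12, 20): same x and y₁ ≡ -y₂, so the sum is ∞.
3P = ∞, so the order is 3.

3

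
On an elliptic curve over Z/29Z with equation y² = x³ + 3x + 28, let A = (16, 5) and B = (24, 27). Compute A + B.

(16, 5) + (24, 27). λ = (27 - 5)/(24 - 16) ≡ 22/8 mod 29. 8⁻¹ ≡ 11 (mod 29), so λ ≡ 10.
  x = λ² - 16 - 24 = 100 - 40 ≡ 2; y = λ·(16 - 2) - 5 ≡ 19. → (2, 19)

(2, 19)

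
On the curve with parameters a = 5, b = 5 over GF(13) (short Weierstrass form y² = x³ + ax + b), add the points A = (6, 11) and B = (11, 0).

(5, 5)

(6, 11) + (11, 0). λ = (0 - 11)/(11 - 6) ≡ 2/5 mod 13. 5⁻¹ ≡ 8 (mod 13) since 5·8 = 40 ≡ 1, so λ ≡ 3.
  x = λ² - 6 - 11 = 9 - 17 ≡ 5; y = λ·(6 - 5) - 11 ≡ 5. → (5, 5)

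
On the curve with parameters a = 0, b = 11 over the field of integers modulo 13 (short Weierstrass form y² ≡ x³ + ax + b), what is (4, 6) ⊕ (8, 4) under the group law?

(11, 4)

(4, 6) + (8, 4). λ = (4 - 6)/(8 - 4) ≡ 11/4 mod 13. 4⁻¹ ≡ 10 (mod 13), so λ ≡ 6.
  x = λ² - 4 - 8 = 36 - 12 ≡ 11; y = λ·(4 - 11) - 6 ≡ 4. → (11, 4)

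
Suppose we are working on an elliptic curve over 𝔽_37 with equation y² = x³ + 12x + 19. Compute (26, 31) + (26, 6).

The two points share x = 26 and their y-coordinates satisfy 31 + 6 ≡ 0 (mod 37), so they are inverses. Their sum is ∞.

O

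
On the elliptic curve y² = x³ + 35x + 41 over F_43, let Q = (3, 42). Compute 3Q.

Repeated addition: build up to 3Q.
2Q: tangent at (3, 42): λ = (3·3² + 35)/(2·42) ≡ 19/41. 41⁻¹ ≡ 21 (mod 43), so λ ≡ 19·21 ≡ 12.
  x = λ² - 3 - 3 = 144 - 6 ≡ 9; y = λ·(3 - 9) - 42 ≡ 15. → (9, 15)
3Q: (9, 15) + (3, 42). λ = (42 - 15)/(3 - 9) ≡ 27/37 mod 43. 37⁻¹ ≡ 7 (mod 43) since 37·7 = 259 ≡ 1, so λ ≡ 17.
  x = λ² - 9 - 3 = 289 - 12 ≡ 19; y = λ·(9 - 19) - 15 ≡ 30. → (19, 30)

(19, 30)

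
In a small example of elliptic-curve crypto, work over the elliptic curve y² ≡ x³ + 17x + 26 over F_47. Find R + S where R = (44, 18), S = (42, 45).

(44, 18) + (42, 45). λ = (45 - 18)/(42 - 44) ≡ 27/45 mod 47. 45⁻¹ ≡ 23 (mod 47) since 45·23 = 1035 ≡ 1, so λ ≡ 10.
  x = λ² - 44 - 42 = 100 - 86 ≡ 14; y = λ·(44 - 14) - 18 ≡ 0. → (14, 0)

(14, 0)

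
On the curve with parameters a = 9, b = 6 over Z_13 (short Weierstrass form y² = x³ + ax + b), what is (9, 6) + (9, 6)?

(7, 10)

tangent at (9, 6): λ = (3·9² + 9)/(2·6) ≡ 5/12. 12⁻¹ ≡ 12 (mod 13), so λ ≡ 5·12 ≡ 8.
  x = λ² - 9 - 9 = 64 - 18 ≡ 7; y = λ·(9 - 7) - 6 ≡ 10. → (7, 10)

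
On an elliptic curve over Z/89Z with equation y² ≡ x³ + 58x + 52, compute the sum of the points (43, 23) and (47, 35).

(43, 23) + (47, 35). λ = (35 - 23)/(47 - 43) ≡ 12/4 mod 89. 4⁻¹ ≡ 67 (mod 89) since 4·67 = 268 ≡ 1, so λ ≡ 3.
  x = λ² - 43 - 47 = 9 - 90 ≡ 8; y = λ·(43 - 8) - 23 ≡ 82. → (8, 82)

(8, 82)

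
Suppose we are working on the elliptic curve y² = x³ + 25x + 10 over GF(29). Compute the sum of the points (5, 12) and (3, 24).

(5, 12) + (3, 24). λ = (24 - 12)/(3 - 5) ≡ 12/27 mod 29. 27⁻¹ ≡ 14 (mod 29) since 27·14 = 378 ≡ 1, so λ ≡ 23.
  x = λ² - 5 - 3 = 529 - 8 ≡ 28; y = λ·(5 - 28) - 12 ≡ 10. → (28, 10)

(28, 10)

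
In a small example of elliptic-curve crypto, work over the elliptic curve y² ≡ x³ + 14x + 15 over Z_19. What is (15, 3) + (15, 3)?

(5, 18)

tangent at (15, 3): λ = (3·15² + 14)/(2·3) ≡ 5/6. 6⁻¹ ≡ 16 (mod 19) since 6·16 = 96 ≡ 1, so λ ≡ 5·16 ≡ 4.
  x = λ² - 15 - 15 = 16 - 30 ≡ 5; y = λ·(15 - 5) - 3 ≡ 18. → (5, 18)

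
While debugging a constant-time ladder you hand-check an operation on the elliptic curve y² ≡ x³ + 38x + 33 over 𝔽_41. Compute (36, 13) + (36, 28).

O

The two points share x = 36 and their y-coordinates satisfy 13 + 28 ≡ 0 (mod 41), so they are inverses. Their sum is O.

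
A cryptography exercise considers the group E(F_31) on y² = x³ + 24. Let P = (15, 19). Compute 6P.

Repeated addition: build up to 6P.
2P: tangent at (15, 19): λ = (3·15² + 0)/(2·19) ≡ 24/7. 7⁻¹ ≡ 9 (mod 31), so λ ≡ 24·9 ≡ 30.
  x = λ² - 15 - 15 = 900 - 30 ≡ 2; y = λ·(15 - 2) - 19 ≡ 30. → (2, 30)
3P: (2, 30) + (15, 19). λ = (19 - 30)/(15 - 2) ≡ 20/13 mod 31. 13⁻¹ ≡ 12 (mod 31), so λ ≡ 23.
  x = λ² - 2 - 15 = 529 - 17 ≡ 16; y = λ·(2 - 16) - 30 ≡ 20. → (16, 20)
4P: (16, 20) + (15, 19). λ = (19 - 20)/(15 - 16) ≡ 30/30 mod 31. 30⁻¹ ≡ 30 (mod 31) since 30·30 = 900 ≡ 1, so λ ≡ 1.
  x = λ² - 16 - 15 = 1 - 31 ≡ 1; y = λ·(16 - 1) - 20 ≡ 26. → (1, 26)
5P: (1, 26) + (15, 19). λ = (19 - 26)/(15 - 1) ≡ 24/14 mod 31. 14⁻¹ ≡ 20 (mod 31), so λ ≡ 15.
  x = λ² - 1 - 15 = 225 - 16 ≡ 23; y = λ·(1 - 23) - 26 ≡ 16. → (23, 16)
6P: (23, 16) + (15, 19). λ = (19 - 16)/(15 - 23) ≡ 3/23 mod 31. 23⁻¹ ≡ 27 (mod 31), so λ ≡ 19.
  x = λ² - 23 - 15 = 361 - 38 ≡ 13; y = λ·(23 - 13) - 16 ≡ 19. → (13, 19)

(13, 19)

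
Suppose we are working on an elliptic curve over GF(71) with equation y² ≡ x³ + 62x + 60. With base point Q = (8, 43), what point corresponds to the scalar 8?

Double-and-add on 8 = (1000)₂. Start with Q = (8, 43) for the leading 1-bit.
double: tangent at (8, 43): λ = (3·8² + 62)/(2·43) ≡ 41/15. 15⁻¹ ≡ 19 (mod 71), so λ ≡ 41·19 ≡ 69.
  x = λ² - 8 - 8 = 4761 - 16 ≡ 59; y = λ·(8 - 59) - 43 ≡ 59. → (59, 59)
double: tangent at (59, 59): λ = (3·59² + 62)/(2·59) ≡ 68/47. 47⁻¹ ≡ 68 (mod 71), so λ ≡ 68·68 ≡ 9.
  x = λ² - 59 - 59 = 81 - 118 ≡ 34; y = λ·(59 - 34) - 59 ≡ 24. → (34, 24)
double: tangent at (34, 24): λ = (3·34² + 62)/(2·24) ≡ 51/48. 48⁻¹ ≡ 37 (mod 71), so λ ≡ 51·37 ≡ 41.
  x = λ² - 34 - 34 = 1681 - 68 ≡ 51; y = λ·(34 - 51) - 24 ≡ 60. → (51, 60)

(51, 60)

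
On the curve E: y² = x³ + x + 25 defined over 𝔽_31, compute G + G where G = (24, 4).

(23, 30)

tangent at (24, 4): λ = (3·24² + 1)/(2·4) ≡ 24/8. 8⁻¹ ≡ 4 (mod 31), so λ ≡ 24·4 ≡ 3.
  x = λ² - 24 - 24 = 9 - 48 ≡ 23; y = λ·(24 - 23) - 4 ≡ 30. → (23, 30)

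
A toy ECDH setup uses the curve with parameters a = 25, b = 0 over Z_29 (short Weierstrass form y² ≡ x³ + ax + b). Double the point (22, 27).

(7, 24)

tangent at (22, 27): λ = (3·22² + 25)/(2·27) ≡ 27/25. 25⁻¹ ≡ 7 (mod 29) since 25·7 = 175 ≡ 1, so λ ≡ 27·7 ≡ 15.
  x = λ² - 22 - 22 = 225 - 44 ≡ 7; y = λ·(22 - 7) - 27 ≡ 24. → (7, 24)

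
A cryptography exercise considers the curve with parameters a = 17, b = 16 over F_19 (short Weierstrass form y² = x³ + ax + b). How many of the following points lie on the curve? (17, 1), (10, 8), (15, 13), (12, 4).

(17, 1): 1² ≡ 1, rhs ≡ 12 → off.
(10, 8): 8² ≡ 7, rhs ≡ 8 → off.
(15, 13): 13² ≡ 17, rhs ≡ 17 → on.
(12, 4): 4² ≡ 16, rhs ≡ 10 → off.

1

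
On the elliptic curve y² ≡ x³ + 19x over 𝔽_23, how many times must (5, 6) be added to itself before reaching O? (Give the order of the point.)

12

2P: tangent at (5, 6): λ = (3·5² + 19)/(2·6) ≡ 2/12. 12⁻¹ ≡ 2 (mod 23) since 12·2 = 24 ≡ 1, so λ ≡ 2·2 ≡ 4.
  x = λ² - 5 - 5 = 16 - 10 ≡ 6; y = λ·(5 - 6) - 6 ≡ 13. → (6, 13)
3P: (6, 13) + (5, 6). λ = (6 - 13)/(5 - 6) ≡ 16/22 mod 23. 22⁻¹ ≡ 22 (mod 23), so λ ≡ 7.
  x = λ² - 6 - 5 = 49 - 11 ≡ 15; y = λ·(6 - 15) - 13 ≡ 16. → (15, 16)
4P: (15, 16) + (5, 6). λ = (6 - 16)/(5 - 15) ≡ 13/13 mod 23. 13⁻¹ ≡ 16 (mod 23), so λ ≡ 1.
  x = λ² - 15 - 5 = 1 - 20 ≡ 4; y = λ·(15 - 4) - 16 ≡ 18. → (4, 18)
5P: (4, 18) + (5, 6). λ = (6 - 18)/(5 - 4) ≡ 11/1 mod 23. 1⁻¹ ≡ 1 (mod 23) since 1·1 = 1 ≡ 1, so λ ≡ 11.
  x = λ² - 4 - 5 = 121 - 9 ≡ 20; y = λ·(4 - 20) - 18 ≡ 13. → (20, 13)
6P: (20, 13) + (5, 6). λ = (6 - 13)/(5 - 20) ≡ 16/8 mod 23. 8⁻¹ ≡ 3 (mod 23) since 8·3 = 24 ≡ 1, so λ ≡ 2.
  x = λ² - 20 - 5 = 4 - 25 ≡ 2; y = λ·(20 - 2) - 13 ≡ 0. → (2, 0)
7P: (2, 0) + (5, 6). λ = (6 - 0)/(5 - 2) ≡ 6/3 mod 23. 3⁻¹ ≡ 8 (mod 23), so λ ≡ 2.
  x = λ² - 2 - 5 = 4 - 7 ≡ 20; y = λ·(2 - 20) - 0 ≡ 10. → (20, 10)
8P: (20, 10) + (5, 6). λ = (6 - 10)/(5 - 20) ≡ 19/8 mod 23. 8⁻¹ ≡ 3 (mod 23), so λ ≡ 11.
  x = λ² - 20 - 5 = 121 - 25 ≡ 4; y = λ·(20 - 4) - 10 ≡ 5. → (4, 5)
9P: (4, 5) + (5, 6). λ = (6 - 5)/(5 - 4) ≡ 1/1 mod 23. 1⁻¹ ≡ 1 (mod 23) since 1·1 = 1 ≡ 1, so λ ≡ 1.
  x = λ² - 4 - 5 = 1 - 9 ≡ 15; y = λ·(4 - 15) - 5 ≡ 7. → (15, 7)
10P: (15, 7) + (5, 6). λ = (6 - 7)/(5 - 15) ≡ 22/13 mod 23. 13⁻¹ ≡ 16 (mod 23), so λ ≡ 7.
  x = λ² - 15 - 5 = 49 - 20 ≡ 6; y = λ·(15 - 6) - 7 ≡ 10. → (6, 10)
11P: (6, 10) + (5, 6). λ = (6 - 10)/(5 - 6) ≡ 19/22 mod 23. 22⁻¹ ≡ 22 (mod 23), so λ ≡ 4.
  x = λ² - 6 - 5 = 16 - 11 ≡ 5; y = λ·(6 - 5) - 10 ≡ 17. → (5, 17)
12P: (5, 17) + (5, 6): same x and y₁ ≡ -y₂, so the sum is O.
12P = O, so the order is 12.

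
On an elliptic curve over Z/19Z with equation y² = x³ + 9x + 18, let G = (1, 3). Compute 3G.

Repeated addition: build up to 3G.
2G: tangent at (1, 3): λ = (3·1² + 9)/(2·3) ≡ 12/6. 6⁻¹ ≡ 16 (mod 19), so λ ≡ 12·16 ≡ 2.
  x = λ² - 1 - 1 = 4 - 2 ≡ 2; y = λ·(1 - 2) - 3 ≡ 14. → (2, 14)
3G: (2, 14) + (1, 3). λ = (3 - 14)/(1 - 2) ≡ 8/18 mod 19. 18⁻¹ ≡ 18 (mod 19) since 18·18 = 324 ≡ 1, so λ ≡ 11.
  x = λ² - 2 - 1 = 121 - 3 ≡ 4; y = λ·(2 - 4) - 14 ≡ 2. → (4, 2)

(4, 2)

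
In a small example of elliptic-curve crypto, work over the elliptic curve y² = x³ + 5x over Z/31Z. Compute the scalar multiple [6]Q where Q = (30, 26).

(2, 7)

Repeated addition: build up to 6Q.
2Q: tangent at (30, 26): λ = (3·30² + 5)/(2·26) ≡ 8/21. 21⁻¹ ≡ 3 (mod 31), so λ ≡ 8·3 ≡ 24.
  x = λ² - 30 - 30 = 576 - 60 ≡ 20; y = λ·(30 - 20) - 26 ≡ 28. → (20, 28)
3Q: (20, 28) + (30, 26). λ = (26 - 28)/(30 - 20) ≡ 29/10 mod 31. 10⁻¹ ≡ 28 (mod 31), so λ ≡ 6.
  x = λ² - 20 - 30 = 36 - 50 ≡ 17; y = λ·(20 - 17) - 28 ≡ 21. → (17, 21)
4Q: (17, 21) + (30, 26). λ = (26 - 21)/(30 - 17) ≡ 5/13 mod 31. 13⁻¹ ≡ 12 (mod 31), so λ ≡ 29.
  x = λ² - 17 - 30 = 841 - 47 ≡ 19; y = λ·(17 - 19) - 21 ≡ 14. → (19, 14)
5Q: (19, 14) + (30, 26). λ = (26 - 14)/(30 - 19) ≡ 12/11 mod 31. 11⁻¹ ≡ 17 (mod 31), so λ ≡ 18.
  x = λ² - 19 - 30 = 324 - 49 ≡ 27; y = λ·(19 - 27) - 14 ≡ 28. → (27, 28)
6Q: (27, 28) + (30, 26). λ = (26 - 28)/(30 - 27) ≡ 29/3 mod 31. 3⁻¹ ≡ 21 (mod 31), so λ ≡ 20.
  x = λ² - 27 - 30 = 400 - 57 ≡ 2; y = λ·(27 - 2) - 28 ≡ 7. → (2, 7)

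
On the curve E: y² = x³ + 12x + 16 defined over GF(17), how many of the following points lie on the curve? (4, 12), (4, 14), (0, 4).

(4, 12): 12² ≡ 8, rhs ≡ 9 → off.
(4, 14): 14² ≡ 9, rhs ≡ 9 → on.
(0, 4): 4² ≡ 16, rhs ≡ 16 → on.

2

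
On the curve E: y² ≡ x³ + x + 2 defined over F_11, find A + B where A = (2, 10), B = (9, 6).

(1, 2)

(2, 10) + (9, 6). λ = (6 - 10)/(9 - 2) ≡ 7/7 mod 11. 7⁻¹ ≡ 8 (mod 11), so λ ≡ 1.
  x = λ² - 2 - 9 = 1 - 11 ≡ 1; y = λ·(2 - 1) - 10 ≡ 2. → (1, 2)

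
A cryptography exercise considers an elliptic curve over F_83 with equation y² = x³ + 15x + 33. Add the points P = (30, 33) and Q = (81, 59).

(30, 33) + (81, 59). λ = (59 - 33)/(81 - 30) ≡ 26/51 mod 83. 51⁻¹ ≡ 70 (mod 83) since 51·70 = 3570 ≡ 1, so λ ≡ 77.
  x = λ² - 30 - 81 = 5929 - 111 ≡ 8; y = λ·(30 - 8) - 33 ≡ 1. → (8, 1)

(8, 1)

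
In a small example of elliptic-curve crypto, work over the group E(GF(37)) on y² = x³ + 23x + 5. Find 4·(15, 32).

Write G = (15, 32).
Repeated addition: build up to 4G.
2G: tangent at (15, 32): λ = (3·15² + 23)/(2·32) ≡ 32/27. 27⁻¹ ≡ 11 (mod 37) since 27·11 = 297 ≡ 1, so λ ≡ 32·11 ≡ 19.
  x = λ² - 15 - 15 = 361 - 30 ≡ 35; y = λ·(15 - 35) - 32 ≡ 32. → (35, 32)
3G: (35, 32) + (15, 32). λ = (32 - 32)/(15 - 35) ≡ 0/17 mod 37. 17⁻¹ ≡ 24 (mod 37) since 17·24 = 408 ≡ 1, so λ ≡ 0.
  x = λ² - 35 - 15 = 0 - 50 ≡ 24; y = λ·(35 - 24) - 32 ≡ 5. → (24, 5)
4G: (24, 5) + (15, 32). λ = (32 - 5)/(15 - 24) ≡ 27/28 mod 37. 28⁻¹ ≡ 4 (mod 37), so λ ≡ 34.
  x = λ² - 24 - 15 = 1156 - 39 ≡ 7; y = λ·(24 - 7) - 5 ≡ 18. → (7, 18)

(7, 18)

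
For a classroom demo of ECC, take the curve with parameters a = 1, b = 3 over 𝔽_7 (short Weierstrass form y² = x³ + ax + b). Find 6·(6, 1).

O

Write Q = (6, 1).
Double-and-add on 6 = (110)₂. Start with Q = (6, 1) for the leading 1-bit.
double: tangent at (6, 1): λ = (3·6² + 1)/(2·1) ≡ 4/2. 2⁻¹ ≡ 4 (mod 7), so λ ≡ 4·4 ≡ 2.
  x = λ² - 6 - 6 = 4 - 12 ≡ 6; y = λ·(6 - 6) - 1 ≡ 6. → (6, 6)
add Q: (6, 6) + (6, 1): same x and y₁ ≡ -y₂, so the sum is O.
double: O + O = O (identity).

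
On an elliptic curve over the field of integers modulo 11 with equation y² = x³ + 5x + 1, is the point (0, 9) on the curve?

no

y² = 9² ≡ 4; x³ + 5x + 1 = 1 ≡ 1 (mod 11). 4 ≠ 1.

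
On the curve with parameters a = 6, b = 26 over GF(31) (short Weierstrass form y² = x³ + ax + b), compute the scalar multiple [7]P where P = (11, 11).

(7, 16)

Double-and-add on 7 = (111)₂. Start with P = (11, 11) for the leading 1-bit.
double: tangent at (11, 11): λ = (3·11² + 6)/(2·11) ≡ 28/22. 22⁻¹ ≡ 24 (mod 31), so λ ≡ 28·24 ≡ 21.
  x = λ² - 11 - 11 = 441 - 22 ≡ 16; y = λ·(11 - 16) - 11 ≡ 8. → (16, 8)
add P: (16, 8) + (11, 11). λ = (11 - 8)/(11 - 16) ≡ 3/26 mod 31. 26⁻¹ ≡ 6 (mod 31), so λ ≡ 18.
  x = λ² - 16 - 11 = 324 - 27 ≡ 18; y = λ·(16 - 18) - 8 ≡ 18. → (18, 18)
double: tangent at (18, 18): λ = (3·18² + 6)/(2·18) ≡ 17/5. 5⁻¹ ≡ 25 (mod 31), so λ ≡ 17·25 ≡ 22.
  x = λ² - 18 - 18 = 484 - 36 ≡ 14; y = λ·(18 - 14) - 18 ≡ 8. → (14, 8)
add P: (14, 8) + (11, 11). λ = (11 - 8)/(11 - 14) ≡ 3/28 mod 31. 28⁻¹ ≡ 10 (mod 31), so λ ≡ 30.
  x = λ² - 14 - 11 = 900 - 25 ≡ 7; y = λ·(14 - 7) - 8 ≡ 16. → (7, 16)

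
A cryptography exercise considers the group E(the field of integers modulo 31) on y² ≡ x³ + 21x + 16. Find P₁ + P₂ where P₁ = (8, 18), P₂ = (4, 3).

(4, 28)

(8, 18) + (4, 3). λ = (3 - 18)/(4 - 8) ≡ 16/27 mod 31. 27⁻¹ ≡ 23 (mod 31), so λ ≡ 27.
  x = λ² - 8 - 4 = 729 - 12 ≡ 4; y = λ·(8 - 4) - 18 ≡ 28. → (4, 28)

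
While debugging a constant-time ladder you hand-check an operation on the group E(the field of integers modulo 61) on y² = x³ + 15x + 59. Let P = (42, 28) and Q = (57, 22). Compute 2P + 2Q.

(3, 3)

First 2P:
Repeated addition: build up to 2P.
2P: tangent at (42, 28): λ = (3·42² + 15)/(2·28) ≡ 0/56. 56⁻¹ ≡ 12 (mod 61), so λ ≡ 0·12 ≡ 0.
  x = λ² - 42 - 42 = 0 - 84 ≡ 38; y = λ·(42 - 38) - 28 ≡ 33. → (38, 33)
2P = (38, 33).
Next 2Q:
Repeated addition: build up to 2Q.
2Q: tangent at (57, 22): λ = (3·57² + 15)/(2·22) ≡ 2/44. 44⁻¹ ≡ 43 (mod 61) since 44·43 = 1892 ≡ 1, so λ ≡ 2·43 ≡ 25.
  x = λ² - 57 - 57 = 625 - 114 ≡ 23; y = λ·(57 - 23) - 22 ≡ 35. → (23, 35)
2Q = (23, 35).
Finally 2P + 2Q:
(38, 33) + (23, 35). λ = (35 - 33)/(23 - 38) ≡ 2/46 mod 61. 46⁻¹ ≡ 4 (mod 61), so λ ≡ 8.
  x = λ² - 38 - 23 = 64 - 61 ≡ 3; y = λ·(38 - 3) - 33 ≡ 3. → (3, 3)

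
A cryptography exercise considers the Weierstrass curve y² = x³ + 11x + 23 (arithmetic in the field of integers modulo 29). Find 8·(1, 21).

(11, 5)

Write P = (1, 21).
Double-and-add on 8 = (1000)₂. Start with P = (1, 21) for the leading 1-bit.
double: tangent at (1, 21): λ = (3·1² + 11)/(2·21) ≡ 14/13. 13⁻¹ ≡ 9 (mod 29), so λ ≡ 14·9 ≡ 10.
  x = λ² - 1 - 1 = 100 - 2 ≡ 11; y = λ·(1 - 11) - 21 ≡ 24. → (11, 24)
double: tangent at (11, 24): λ = (3·11² + 11)/(2·24) ≡ 26/19. 19⁻¹ ≡ 26 (mod 29), so λ ≡ 26·26 ≡ 9.
  x = λ² - 11 - 11 = 81 - 22 ≡ 1; y = λ·(11 - 1) - 24 ≡ 8. → (1, 8)
double: tangent at (1, 8): λ = (3·1² + 11)/(2·8) ≡ 14/16. 16⁻¹ ≡ 20 (mod 29), so λ ≡ 14·20 ≡ 19.
  x = λ² - 1 - 1 = 361 - 2 ≡ 11; y = λ·(1 - 11) - 8 ≡ 5. → (11, 5)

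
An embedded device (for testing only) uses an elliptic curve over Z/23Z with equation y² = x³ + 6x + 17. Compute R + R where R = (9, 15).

tangent at (9, 15): λ = (3·9² + 6)/(2·15) ≡ 19/7. 7⁻¹ ≡ 10 (mod 23), so λ ≡ 19·10 ≡ 6.
  x = λ² - 9 - 9 = 36 - 18 ≡ 18; y = λ·(9 - 18) - 15 ≡ 0. → (18, 0)

(18, 0)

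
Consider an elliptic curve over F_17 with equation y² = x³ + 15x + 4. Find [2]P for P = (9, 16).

(14, 0)

tangent at (9, 16): λ = (3·9² + 15)/(2·16) ≡ 3/15. 15⁻¹ ≡ 8 (mod 17), so λ ≡ 3·8 ≡ 7.
  x = λ² - 9 - 9 = 49 - 18 ≡ 14; y = λ·(9 - 14) - 16 ≡ 0. → (14, 0)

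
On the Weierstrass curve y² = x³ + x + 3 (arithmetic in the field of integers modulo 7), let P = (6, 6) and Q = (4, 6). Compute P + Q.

(6, 6) + (4, 6). λ = (6 - 6)/(4 - 6) ≡ 0/5 mod 7. 5⁻¹ ≡ 3 (mod 7), so λ ≡ 0.
  x = λ² - 6 - 4 = 0 - 10 ≡ 4; y = λ·(6 - 4) - 6 ≡ 1. → (4, 1)

(4, 1)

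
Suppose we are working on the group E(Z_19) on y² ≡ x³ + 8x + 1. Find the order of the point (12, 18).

2P: tangent at (12, 18): λ = (3·12² + 8)/(2·18) ≡ 3/17. 17⁻¹ ≡ 9 (mod 19), so λ ≡ 3·9 ≡ 8.
  x = λ² - 12 - 12 = 64 - 24 ≡ 2; y = λ·(12 - 2) - 18 ≡ 5. → (2, 5)
3P: (2, 5) + (12, 18). λ = (18 - 5)/(12 - 2) ≡ 13/10 mod 19. 10⁻¹ ≡ 2 (mod 19) since 10·2 = 20 ≡ 1, so λ ≡ 7.
  x = λ² - 2 - 12 = 49 - 14 ≡ 16; y = λ·(2 - 16) - 5 ≡ 11. → (16, 11)
4P: (16, 11) + (12, 18). λ = (18 - 11)/(12 - 16) ≡ 7/15 mod 19. 15⁻¹ ≡ 14 (mod 19) since 15·14 = 210 ≡ 1, so λ ≡ 3.
  x = λ² - 16 - 12 = 9 - 28 ≡ 0; y = λ·(16 - 0) - 11 ≡ 18. → (0, 18)
5P: (0, 18) + (12, 18). λ = (18 - 18)/(12 - 0) ≡ 0/12 mod 19. 12⁻¹ ≡ 8 (mod 19), so λ ≡ 0.
  x = λ² - 0 - 12 = 0 - 12 ≡ 7; y = λ·(0 - 7) - 18 ≡ 1. → (7, 1)
6P: (7, 1) + (12, 18). λ = (18 - 1)/(12 - 7) ≡ 17/5 mod 19. 5⁻¹ ≡ 4 (mod 19), so λ ≡ 11.
  x = λ² - 7 - 12 = 121 - 19 ≡ 7; y = λ·(7 - 7) - 1 ≡ 18. → (7, 18)
7P: (7, 18) + (12, 18). λ = (18 - 18)/(12 - 7) ≡ 0/5 mod 19. 5⁻¹ ≡ 4 (mod 19) since 5·4 = 20 ≡ 1, so λ ≡ 0.
  x = λ² - 7 - 12 = 0 - 19 ≡ 0; y = λ·(7 - 0) - 18 ≡ 1. → (0, 1)
8P: (0, 1) + (12, 18). λ = (18 - 1)/(12 - 0) ≡ 17/12 mod 19. 12⁻¹ ≡ 8 (mod 19), so λ ≡ 3.
  x = λ² - 0 - 12 = 9 - 12 ≡ 16; y = λ·(0 - 16) - 1 ≡ 8. → (16, 8)
9P: (16, 8) + (12, 18). λ = (18 - 8)/(12 - 16) ≡ 10/15 mod 19. 15⁻¹ ≡ 14 (mod 19), so λ ≡ 7.
  x = λ² - 16 - 12 = 49 - 28 ≡ 2; y = λ·(16 - 2) - 8 ≡ 14. → (2, 14)
10P: (2, 14) + (12, 18). λ = (18 - 14)/(12 - 2) ≡ 4/10 mod 19. 10⁻¹ ≡ 2 (mod 19), so λ ≡ 8.
  x = λ² - 2 - 12 = 64 - 14 ≡ 12; y = λ·(2 - 12) - 14 ≡ 1. → (12, 1)
11P: (12, 1) + (12, 18): same x and y₁ ≡ -y₂, so the sum is 𝒪.
11P = 𝒪, so the order is 11.

11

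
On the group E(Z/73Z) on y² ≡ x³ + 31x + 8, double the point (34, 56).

tangent at (34, 56): λ = (3·34² + 31)/(2·56) ≡ 68/39. 39⁻¹ ≡ 15 (mod 73) since 39·15 = 585 ≡ 1, so λ ≡ 68·15 ≡ 71.
  x = λ² - 34 - 34 = 5041 - 68 ≡ 9; y = λ·(34 - 9) - 56 ≡ 40. → (9, 40)

(9, 40)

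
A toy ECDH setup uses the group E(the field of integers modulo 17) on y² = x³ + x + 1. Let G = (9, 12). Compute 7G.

Repeated addition: build up to 7G.
2G: tangent at (9, 12): λ = (3·9² + 1)/(2·12) ≡ 6/7. 7⁻¹ ≡ 5 (mod 17), so λ ≡ 6·5 ≡ 13.
  x = λ² - 9 - 9 = 169 - 18 ≡ 15; y = λ·(9 - 15) - 12 ≡ 12. → (15, 12)
3G: (15, 12) + (9, 12). λ = (12 - 12)/(9 - 15) ≡ 0/11 mod 17. 11⁻¹ ≡ 14 (mod 17), so λ ≡ 0.
  x = λ² - 15 - 9 = 0 - 24 ≡ 10; y = λ·(15 - 10) - 12 ≡ 5. → (10, 5)
4G: (10, 5) + (9, 12). λ = (12 - 5)/(9 - 10) ≡ 7/16 mod 17. 16⁻¹ ≡ 16 (mod 17), so λ ≡ 10.
  x = λ² - 10 - 9 = 100 - 19 ≡ 13; y = λ·(10 - 13) - 5 ≡ 16. → (13, 16)
5G: (13, 16) + (9, 12). λ = (12 - 16)/(9 - 13) ≡ 13/13 mod 17. 13⁻¹ ≡ 4 (mod 17), so λ ≡ 1.
  x = λ² - 13 - 9 = 1 - 22 ≡ 13; y = λ·(13 - 13) - 16 ≡ 1. → (13, 1)
6G: (13, 1) + (9, 12). λ = (12 - 1)/(9 - 13) ≡ 11/13 mod 17. 13⁻¹ ≡ 4 (mod 17) since 13·4 = 52 ≡ 1, so λ ≡ 10.
  x = λ² - 13 - 9 = 100 - 22 ≡ 10; y = λ·(13 - 10) - 1 ≡ 12. → (10, 12)
7G: (10, 12) + (9, 12). λ = (12 - 12)/(9 - 10) ≡ 0/16 mod 17. 16⁻¹ ≡ 16 (mod 17) since 16·16 = 256 ≡ 1, so λ ≡ 0.
  x = λ² - 10 - 9 = 0 - 19 ≡ 15; y = λ·(10 - 15) - 12 ≡ 5. → (15, 5)

(15, 5)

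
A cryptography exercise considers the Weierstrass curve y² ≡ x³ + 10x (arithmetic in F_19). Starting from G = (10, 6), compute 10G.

Double-and-add on 10 = (1010)₂. Start with G = (10, 6) for the leading 1-bit.
double: tangent at (10, 6): λ = (3·10² + 10)/(2·6) ≡ 6/12. 12⁻¹ ≡ 8 (mod 19), so λ ≡ 6·8 ≡ 10.
  x = λ² - 10 - 10 = 100 - 20 ≡ 4; y = λ·(10 - 4) - 6 ≡ 16. → (4, 16)
double: tangent at (4, 16): λ = (3·4² + 10)/(2·16) ≡ 1/13. 13⁻¹ ≡ 3 (mod 19) since 13·3 = 39 ≡ 1, so λ ≡ 1·3 ≡ 3.
  x = λ² - 4 - 4 = 9 - 8 ≡ 1; y = λ·(4 - 1) - 16 ≡ 12. → (1, 12)
add G: (1, 12) + (10, 6). λ = (6 - 12)/(10 - 1) ≡ 13/9 mod 19. 9⁻¹ ≡ 17 (mod 19), so λ ≡ 12.
  x = λ² - 1 - 10 = 144 - 11 ≡ 0; y = λ·(1 - 0) - 12 ≡ 0. → (0, 0)
double: (0, 0) + (0, 0): same x and y₁ ≡ -y₂, so the sum is O.

O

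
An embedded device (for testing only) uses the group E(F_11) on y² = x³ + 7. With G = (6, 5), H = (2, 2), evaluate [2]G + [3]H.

(4, 7)

First 2G:
Repeated addition: build up to 2G.
2G: tangent at (6, 5): λ = (3·6² + 0)/(2·5) ≡ 9/10. 10⁻¹ ≡ 10 (mod 11), so λ ≡ 9·10 ≡ 2.
  x = λ² - 6 - 6 = 4 - 12 ≡ 3; y = λ·(6 - 3) - 5 ≡ 1. → (3, 1)
2G = (3, 1).
Next 3H:
Repeated addition: build up to 3H.
2H: tangent at (2, 2): λ = (3·2² + 0)/(2·2) ≡ 1/4. 4⁻¹ ≡ 3 (mod 11) since 4·3 = 12 ≡ 1, so λ ≡ 1·3 ≡ 3.
  x = λ² - 2 - 2 = 9 - 4 ≡ 5; y = λ·(2 - 5) - 2 ≡ 0. → (5, 0)
3H: (5, 0) + (2, 2). λ = (2 - 0)/(2 - 5) ≡ 2/8 mod 11. 8⁻¹ ≡ 7 (mod 11), so λ ≡ 3.
  x = λ² - 5 - 2 = 9 - 7 ≡ 2; y = λ·(5 - 2) - 0 ≡ 9. → (2, 9)
3H = (2, 9).
Finally 2G + 3H:
(3, 1) + (2, 9). λ = (9 - 1)/(2 - 3) ≡ 8/10 mod 11. 10⁻¹ ≡ 10 (mod 11) since 10·10 = 100 ≡ 1, so λ ≡ 3.
  x = λ² - 3 - 2 = 9 - 5 ≡ 4; y = λ·(3 - 4) - 1 ≡ 7. → (4, 7)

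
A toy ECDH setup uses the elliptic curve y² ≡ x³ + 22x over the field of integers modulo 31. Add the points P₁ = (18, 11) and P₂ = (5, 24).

(9, 11)

(18, 11) + (5, 24). λ = (24 - 11)/(5 - 18) ≡ 13/18 mod 31. 18⁻¹ ≡ 19 (mod 31), so λ ≡ 30.
  x = λ² - 18 - 5 = 900 - 23 ≡ 9; y = λ·(18 - 9) - 11 ≡ 11. → (9, 11)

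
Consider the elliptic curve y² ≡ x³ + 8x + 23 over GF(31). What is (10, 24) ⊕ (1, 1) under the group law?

(10, 24) + (1, 1). λ = (1 - 24)/(1 - 10) ≡ 8/22 mod 31. 22⁻¹ ≡ 24 (mod 31) since 22·24 = 528 ≡ 1, so λ ≡ 6.
  x = λ² - 10 - 1 = 36 - 11 ≡ 25; y = λ·(10 - 25) - 24 ≡ 10. → (25, 10)

(25, 10)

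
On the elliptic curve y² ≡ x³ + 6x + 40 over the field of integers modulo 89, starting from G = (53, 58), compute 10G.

Repeated addition: build up to 10G.
2G: tangent at (53, 58): λ = (3·53² + 6)/(2·58) ≡ 67/27. 27⁻¹ ≡ 33 (mod 89) since 27·33 = 891 ≡ 1, so λ ≡ 67·33 ≡ 75.
  x = λ² - 53 - 53 = 5625 - 106 ≡ 1; y = λ·(53 - 1) - 58 ≡ 15. → (1, 15)
3G: (1, 15) + (53, 58). λ = (58 - 15)/(53 - 1) ≡ 43/52 mod 89. 52⁻¹ ≡ 12 (mod 89) since 52·12 = 624 ≡ 1, so λ ≡ 71.
  x = λ² - 1 - 53 = 5041 - 54 ≡ 3; y = λ·(1 - 3) - 15 ≡ 21. → (3, 21)
4G: (3, 21) + (53, 58). λ = (58 - 21)/(53 - 3) ≡ 37/50 mod 89. 50⁻¹ ≡ 73 (mod 89) since 50·73 = 3650 ≡ 1, so λ ≡ 31.
  x = λ² - 3 - 53 = 961 - 56 ≡ 15; y = λ·(3 - 15) - 21 ≡ 52. → (15, 52)
5G: (15, 52) + (53, 58). λ = (58 - 52)/(53 - 15) ≡ 6/38 mod 89. 38⁻¹ ≡ 82 (mod 89), so λ ≡ 47.
  x = λ² - 15 - 53 = 2209 - 68 ≡ 5; y = λ·(15 - 5) - 52 ≡ 62. → (5, 62)
6G: (5, 62) + (53, 58). λ = (58 - 62)/(53 - 5) ≡ 85/48 mod 89. 48⁻¹ ≡ 13 (mod 89), so λ ≡ 37.
  x = λ² - 5 - 53 = 1369 - 58 ≡ 65; y = λ·(5 - 65) - 62 ≡ 32. → (65, 32)
7G: (65, 32) + (53, 58). λ = (58 - 32)/(53 - 65) ≡ 26/77 mod 89. 77⁻¹ ≡ 37 (mod 89) since 77·37 = 2849 ≡ 1, so λ ≡ 72.
  x = λ² - 65 - 53 = 5184 - 118 ≡ 82; y = λ·(65 - 82) - 32 ≡ 79. → (82, 79)
8G: (82, 79) + (53, 58). λ = (58 - 79)/(53 - 82) ≡ 68/60 mod 89. 60⁻¹ ≡ 46 (mod 89) since 60·46 = 2760 ≡ 1, so λ ≡ 13.
  x = λ² - 82 - 53 = 169 - 135 ≡ 34; y = λ·(82 - 34) - 79 ≡ 11. → (34, 11)
9G: (34, 11) + (53, 58). λ = (58 - 11)/(53 - 34) ≡ 47/19 mod 89. 19⁻¹ ≡ 75 (mod 89) since 19·75 = 1425 ≡ 1, so λ ≡ 54.
  x = λ² - 34 - 53 = 2916 - 87 ≡ 70; y = λ·(34 - 70) - 11 ≡ 3. → (70, 3)
10G: (70, 3) + (53, 58). λ = (58 - 3)/(53 - 70) ≡ 55/72 mod 89. 72⁻¹ ≡ 68 (mod 89), so λ ≡ 2.
  x = λ² - 70 - 53 = 4 - 123 ≡ 59; y = λ·(70 - 59) - 3 ≡ 19. → (59, 19)

(59, 19)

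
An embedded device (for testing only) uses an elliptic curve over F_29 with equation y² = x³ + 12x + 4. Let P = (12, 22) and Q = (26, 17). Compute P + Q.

(12, 22) + (26, 17). λ = (17 - 22)/(26 - 12) ≡ 24/14 mod 29. 14⁻¹ ≡ 27 (mod 29), so λ ≡ 10.
  x = λ² - 12 - 26 = 100 - 38 ≡ 4; y = λ·(12 - 4) - 22 ≡ 0. → (4, 0)

(4, 0)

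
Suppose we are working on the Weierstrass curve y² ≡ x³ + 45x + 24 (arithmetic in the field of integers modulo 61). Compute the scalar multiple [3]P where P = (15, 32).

(3, 53)

Repeated addition: build up to 3P.
2P: tangent at (15, 32): λ = (3·15² + 45)/(2·32) ≡ 49/3. 3⁻¹ ≡ 41 (mod 61), so λ ≡ 49·41 ≡ 57.
  x = λ² - 15 - 15 = 3249 - 30 ≡ 47; y = λ·(15 - 47) - 32 ≡ 35. → (47, 35)
3P: (47, 35) + (15, 32). λ = (32 - 35)/(15 - 47) ≡ 58/29 mod 61. 29⁻¹ ≡ 40 (mod 61), so λ ≡ 2.
  x = λ² - 47 - 15 = 4 - 62 ≡ 3; y = λ·(47 - 3) - 35 ≡ 53. → (3, 53)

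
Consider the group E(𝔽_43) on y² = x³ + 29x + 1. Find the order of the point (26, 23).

7

2P: tangent at (26, 23): λ = (3·26² + 29)/(2·23) ≡ 36/3. 3⁻¹ ≡ 29 (mod 43), so λ ≡ 36·29 ≡ 12.
  x = λ² - 26 - 26 = 144 - 52 ≡ 6; y = λ·(26 - 6) - 23 ≡ 2. → (6, 2)
3P: (6, 2) + (26, 23). λ = (23 - 2)/(26 - 6) ≡ 21/20 mod 43. 20⁻¹ ≡ 28 (mod 43), so λ ≡ 29.
  x = λ² - 6 - 26 = 841 - 32 ≡ 35; y = λ·(6 - 35) - 2 ≡ 17. → (35, 17)
4P: (35, 17) + (26, 23). λ = (23 - 17)/(26 - 35) ≡ 6/34 mod 43. 34⁻¹ ≡ 19 (mod 43) since 34·19 = 646 ≡ 1, so λ ≡ 28.
  x = λ² - 35 - 26 = 784 - 61 ≡ 35; y = λ·(35 - 35) - 17 ≡ 26. → (35, 26)
5P: (35, 26) + (26, 23). λ = (23 - 26)/(26 - 35) ≡ 40/34 mod 43. 34⁻¹ ≡ 19 (mod 43), so λ ≡ 29.
  x = λ² - 35 - 26 = 841 - 61 ≡ 6; y = λ·(35 - 6) - 26 ≡ 41. → (6, 41)
6P: (6, 41) + (26, 23). λ = (23 - 41)/(26 - 6) ≡ 25/20 mod 43. 20⁻¹ ≡ 28 (mod 43), so λ ≡ 12.
  x = λ² - 6 - 26 = 144 - 32 ≡ 26; y = λ·(6 - 26) - 41 ≡ 20. → (26, 20)
7P: (26, 20) + (26, 23): same x and y₁ ≡ -y₂, so the sum is ∞.
7P = ∞, so the order is 7.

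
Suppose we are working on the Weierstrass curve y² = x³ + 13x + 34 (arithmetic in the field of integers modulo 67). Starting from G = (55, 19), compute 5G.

Repeated addition: build up to 5G.
2G: tangent at (55, 19): λ = (3·55² + 13)/(2·19) ≡ 43/38. 38⁻¹ ≡ 30 (mod 67), so λ ≡ 43·30 ≡ 17.
  x = λ² - 55 - 55 = 289 - 110 ≡ 45; y = λ·(55 - 45) - 19 ≡ 17. → (45, 17)
3G: (45, 17) + (55, 19). λ = (19 - 17)/(55 - 45) ≡ 2/10 mod 67. 10⁻¹ ≡ 47 (mod 67), so λ ≡ 27.
  x = λ² - 45 - 55 = 729 - 100 ≡ 26; y = λ·(45 - 26) - 17 ≡ 27. → (26, 27)
4G: (26, 27) + (55, 19). λ = (19 - 27)/(55 - 26) ≡ 59/29 mod 67. 29⁻¹ ≡ 37 (mod 67), so λ ≡ 39.
  x = λ² - 26 - 55 = 1521 - 81 ≡ 33; y = λ·(26 - 33) - 27 ≡ 35. → (33, 35)
5G: (33, 35) + (55, 19). λ = (19 - 35)/(55 - 33) ≡ 51/22 mod 67. 22⁻¹ ≡ 64 (mod 67), so λ ≡ 48.
  x = λ² - 33 - 55 = 2304 - 88 ≡ 5; y = λ·(33 - 5) - 35 ≡ 36. → (5, 36)

(5, 36)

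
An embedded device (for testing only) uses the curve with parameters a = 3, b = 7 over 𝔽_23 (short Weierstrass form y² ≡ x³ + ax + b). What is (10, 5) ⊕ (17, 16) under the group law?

(10, 5) + (17, 16). λ = (16 - 5)/(17 - 10) ≡ 11/7 mod 23. 7⁻¹ ≡ 10 (mod 23), so λ ≡ 18.
  x = λ² - 10 - 17 = 324 - 27 ≡ 21; y = λ·(10 - 21) - 5 ≡ 4. → (21, 4)

(21, 4)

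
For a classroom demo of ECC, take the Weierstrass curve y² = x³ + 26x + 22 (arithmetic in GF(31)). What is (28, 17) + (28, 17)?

(15, 6)

tangent at (28, 17): λ = (3·28² + 26)/(2·17) ≡ 22/3. 3⁻¹ ≡ 21 (mod 31) since 3·21 = 63 ≡ 1, so λ ≡ 22·21 ≡ 28.
  x = λ² - 28 - 28 = 784 - 56 ≡ 15; y = λ·(28 - 15) - 17 ≡ 6. → (15, 6)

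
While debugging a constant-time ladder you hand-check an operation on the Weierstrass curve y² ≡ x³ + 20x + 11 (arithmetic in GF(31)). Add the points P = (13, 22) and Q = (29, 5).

(13, 22) + (29, 5). λ = (5 - 22)/(29 - 13) ≡ 14/16 mod 31. 16⁻¹ ≡ 2 (mod 31) since 16·2 = 32 ≡ 1, so λ ≡ 28.
  x = λ² - 13 - 29 = 784 - 42 ≡ 29; y = λ·(13 - 29) - 22 ≡ 26. → (29, 26)

(29, 26)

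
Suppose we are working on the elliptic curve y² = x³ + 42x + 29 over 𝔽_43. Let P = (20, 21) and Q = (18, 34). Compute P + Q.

(20, 21) + (18, 34). λ = (34 - 21)/(18 - 20) ≡ 13/41 mod 43. 41⁻¹ ≡ 21 (mod 43), so λ ≡ 15.
  x = λ² - 20 - 18 = 225 - 38 ≡ 15; y = λ·(20 - 15) - 21 ≡ 11. → (15, 11)

(15, 11)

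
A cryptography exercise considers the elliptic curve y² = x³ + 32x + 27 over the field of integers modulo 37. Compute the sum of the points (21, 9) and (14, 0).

(18, 16)

(21, 9) + (14, 0). λ = (0 - 9)/(14 - 21) ≡ 28/30 mod 37. 30⁻¹ ≡ 21 (mod 37), so λ ≡ 33.
  x = λ² - 21 - 14 = 1089 - 35 ≡ 18; y = λ·(21 - 18) - 9 ≡ 16. → (18, 16)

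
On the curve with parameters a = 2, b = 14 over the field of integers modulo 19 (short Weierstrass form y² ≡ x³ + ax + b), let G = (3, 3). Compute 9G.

Repeated addition: build up to 9G.
2G: tangent at (3, 3): λ = (3·3² + 2)/(2·3) ≡ 10/6. 6⁻¹ ≡ 16 (mod 19), so λ ≡ 10·16 ≡ 8.
  x = λ² - 3 - 3 = 64 - 6 ≡ 1; y = λ·(3 - 1) - 3 ≡ 13. → (1, 13)
3G: (1, 13) + (3, 3). λ = (3 - 13)/(3 - 1) ≡ 9/2 mod 19. 2⁻¹ ≡ 10 (mod 19), so λ ≡ 14.
  x = λ² - 1 - 3 = 196 - 4 ≡ 2; y = λ·(1 - 2) - 13 ≡ 11. → (2, 11)
4G: (2, 11) + (3, 3). λ = (3 - 11)/(3 - 2) ≡ 11/1 mod 19. 1⁻¹ ≡ 1 (mod 19) since 1·1 = 1 ≡ 1, so λ ≡ 11.
  x = λ² - 2 - 3 = 121 - 5 ≡ 2; y = λ·(2 - 2) - 11 ≡ 8. → (2, 8)
5G: (2, 8) + (3, 3). λ = (3 - 8)/(3 - 2) ≡ 14/1 mod 19. 1⁻¹ ≡ 1 (mod 19), so λ ≡ 14.
  x = λ² - 2 - 3 = 196 - 5 ≡ 1; y = λ·(2 - 1) - 8 ≡ 6. → (1, 6)
6G: (1, 6) + (3, 3). λ = (3 - 6)/(3 - 1) ≡ 16/2 mod 19. 2⁻¹ ≡ 10 (mod 19), so λ ≡ 8.
  x = λ² - 1 - 3 = 64 - 4 ≡ 3; y = λ·(1 - 3) - 6 ≡ 16. → (3, 16)
7G: (3, 16) + (3, 3): same x and y₁ ≡ -y₂, so the sum is O.
8G: O + (3, 3) = (3, 3) (identity).
9G: tangent at (3, 3): λ = (3·3² + 2)/(2·3) ≡ 10/6. 6⁻¹ ≡ 16 (mod 19) since 6·16 = 96 ≡ 1, so λ ≡ 10·16 ≡ 8.
  x = λ² - 3 - 3 = 64 - 6 ≡ 1; y = λ·(3 - 1) - 3 ≡ 13. → (1, 13)

(1, 13)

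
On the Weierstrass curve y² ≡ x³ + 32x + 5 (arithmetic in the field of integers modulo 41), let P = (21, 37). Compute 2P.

tangent at (21, 37): λ = (3·21² + 32)/(2·37) ≡ 2/33. 33⁻¹ ≡ 5 (mod 41), so λ ≡ 2·5 ≡ 10.
  x = λ² - 21 - 21 = 100 - 42 ≡ 17; y = λ·(21 - 17) - 37 ≡ 3. → (17, 3)

(17, 3)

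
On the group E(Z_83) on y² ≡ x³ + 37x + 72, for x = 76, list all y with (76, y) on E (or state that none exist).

36, 47

x³ + 37x + 72 = 441860 ≡ 51 (mod 83).
Square roots of 51 mod 83: 36 and 47 (since 36² = 1296 ≡ 51).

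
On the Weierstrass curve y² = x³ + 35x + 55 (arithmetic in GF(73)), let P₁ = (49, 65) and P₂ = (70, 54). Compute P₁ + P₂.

(43, 57)

(49, 65) + (70, 54). λ = (54 - 65)/(70 - 49) ≡ 62/21 mod 73. 21⁻¹ ≡ 7 (mod 73) since 21·7 = 147 ≡ 1, so λ ≡ 69.
  x = λ² - 49 - 70 = 4761 - 119 ≡ 43; y = λ·(49 - 43) - 65 ≡ 57. → (43, 57)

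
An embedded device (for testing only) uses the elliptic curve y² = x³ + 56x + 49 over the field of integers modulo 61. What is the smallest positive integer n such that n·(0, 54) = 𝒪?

2P: tangent at (0, 54): λ = (3·0² + 56)/(2·54) ≡ 56/47. 47⁻¹ ≡ 13 (mod 61), so λ ≡ 56·13 ≡ 57.
  x = λ² - 0 - 0 = 3249 - 0 ≡ 16; y = λ·(0 - 16) - 54 ≡ 10. → (16, 10)
3P: (16, 10) + (0, 54). λ = (54 - 10)/(0 - 16) ≡ 44/45 mod 61. 45⁻¹ ≡ 19 (mod 61), so λ ≡ 43.
  x = λ² - 16 - 0 = 1849 - 16 ≡ 3; y = λ·(16 - 3) - 10 ≡ 0. → (3, 0)
4P: (3, 0) + (0, 54). λ = (54 - 0)/(0 - 3) ≡ 54/58 mod 61. 58⁻¹ ≡ 20 (mod 61) since 58·20 = 1160 ≡ 1, so λ ≡ 43.
  x = λ² - 3 - 0 = 1849 - 3 ≡ 16; y = λ·(3 - 16) - 0 ≡ 51. → (16, 51)
5P: (16, 51) + (0, 54). λ = (54 - 51)/(0 - 16) ≡ 3/45 mod 61. 45⁻¹ ≡ 19 (mod 61) since 45·19 = 855 ≡ 1, so λ ≡ 57.
  x = λ² - 16 - 0 = 3249 - 16 ≡ 0; y = λ·(16 - 0) - 51 ≡ 7. → (0, 7)
6P: (0, 7) + (0, 54): same x and y₁ ≡ -y₂, so the sum is 𝒪.
6P = 𝒪, so the order is 6.

6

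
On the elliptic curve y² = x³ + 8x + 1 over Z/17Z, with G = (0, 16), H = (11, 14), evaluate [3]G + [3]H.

(16, 14)

First 3G:
Repeated addition: build up to 3G.
2G: tangent at (0, 16): λ = (3·0² + 8)/(2·16) ≡ 8/15. 15⁻¹ ≡ 8 (mod 17) since 15·8 = 120 ≡ 1, so λ ≡ 8·8 ≡ 13.
  x = λ² - 0 - 0 = 169 - 0 ≡ 16; y = λ·(0 - 16) - 16 ≡ 14. → (16, 14)
3G: (16, 14) + (0, 16). λ = (16 - 14)/(0 - 16) ≡ 2/1 mod 17. 1⁻¹ ≡ 1 (mod 17) since 1·1 = 1 ≡ 1, so λ ≡ 2.
  x = λ² - 16 - 0 = 4 - 16 ≡ 5; y = λ·(16 - 5) - 14 ≡ 8. → (5, 8)
3G = (5, 8).
Next 3H:
Repeated addition: build up to 3H.
2H: tangent at (11, 14): λ = (3·11² + 8)/(2·14) ≡ 14/11. 11⁻¹ ≡ 14 (mod 17), so λ ≡ 14·14 ≡ 9.
  x = λ² - 11 - 11 = 81 - 22 ≡ 8; y = λ·(11 - 8) - 14 ≡ 13. → (8, 13)
3H: (8, 13) + (11, 14). λ = (14 - 13)/(11 - 8) ≡ 1/3 mod 17. 3⁻¹ ≡ 6 (mod 17) since 3·6 = 18 ≡ 1, so λ ≡ 6.
  x = λ² - 8 - 11 = 36 - 19 ≡ 0; y = λ·(8 - 0) - 13 ≡ 1. → (0, 1)
3H = (0, 1).
Finally 3G + 3H:
(5, 8) + (0, 1). λ = (1 - 8)/(0 - 5) ≡ 10/12 mod 17. 12⁻¹ ≡ 10 (mod 17), so λ ≡ 15.
  x = λ² - 5 - 0 = 225 - 5 ≡ 16; y = λ·(5 - 16) - 8 ≡ 14. → (16, 14)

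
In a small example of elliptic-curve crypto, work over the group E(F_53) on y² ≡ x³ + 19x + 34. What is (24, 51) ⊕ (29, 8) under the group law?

(4, 42)

(24, 51) + (29, 8). λ = (8 - 51)/(29 - 24) ≡ 10/5 mod 53. 5⁻¹ ≡ 32 (mod 53), so λ ≡ 2.
  x = λ² - 24 - 29 = 4 - 53 ≡ 4; y = λ·(24 - 4) - 51 ≡ 42. → (4, 42)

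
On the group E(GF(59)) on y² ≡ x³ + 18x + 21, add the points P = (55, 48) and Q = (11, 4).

(53, 13)

(55, 48) + (11, 4). λ = (4 - 48)/(11 - 55) ≡ 15/15 mod 59. 15⁻¹ ≡ 4 (mod 59), so λ ≡ 1.
  x = λ² - 55 - 11 = 1 - 66 ≡ 53; y = λ·(55 - 53) - 48 ≡ 13. → (53, 13)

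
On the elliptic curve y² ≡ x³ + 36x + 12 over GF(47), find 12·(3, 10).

(35, 22)

Write Q = (3, 10).
Double-and-add on 12 = (1100)₂. Start with Q = (3, 10) for the leading 1-bit.
double: tangent at (3, 10): λ = (3·3² + 36)/(2·10) ≡ 16/20. 20⁻¹ ≡ 40 (mod 47) since 20·40 = 800 ≡ 1, so λ ≡ 16·40 ≡ 29.
  x = λ² - 3 - 3 = 841 - 6 ≡ 36; y = λ·(3 - 36) - 10 ≡ 20. → (36, 20)
add Q: (36, 20) + (3, 10). λ = (10 - 20)/(3 - 36) ≡ 37/14 mod 47. 14⁻¹ ≡ 37 (mod 47), so λ ≡ 6.
  x = λ² - 36 - 3 = 36 - 39 ≡ 44; y = λ·(36 - 44) - 20 ≡ 26. → (44, 26)
double: tangent at (44, 26): λ = (3·44² + 36)/(2·26) ≡ 16/5. 5⁻¹ ≡ 19 (mod 47), so λ ≡ 16·19 ≡ 22.
  x = λ² - 44 - 44 = 484 - 88 ≡ 20; y = λ·(44 - 20) - 26 ≡ 32. → (20, 32)
double: tangent at (20, 32): λ = (3·20² + 36)/(2·32) ≡ 14/17. 17⁻¹ ≡ 36 (mod 47) since 17·36 = 612 ≡ 1, so λ ≡ 14·36 ≡ 34.
  x = λ² - 20 - 20 = 1156 - 40 ≡ 35; y = λ·(20 - 35) - 32 ≡ 22. → (35, 22)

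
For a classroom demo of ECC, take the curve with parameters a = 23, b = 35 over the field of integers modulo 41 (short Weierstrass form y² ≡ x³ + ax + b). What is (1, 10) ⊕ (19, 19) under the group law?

(11, 26)

(1, 10) + (19, 19). λ = (19 - 10)/(19 - 1) ≡ 9/18 mod 41. 18⁻¹ ≡ 16 (mod 41), so λ ≡ 21.
  x = λ² - 1 - 19 = 441 - 20 ≡ 11; y = λ·(1 - 11) - 10 ≡ 26. → (11, 26)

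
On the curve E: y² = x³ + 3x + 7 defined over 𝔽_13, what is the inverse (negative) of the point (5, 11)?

-(5, 11) = (5, -11 mod 13) = (5, 2).

(5, 2)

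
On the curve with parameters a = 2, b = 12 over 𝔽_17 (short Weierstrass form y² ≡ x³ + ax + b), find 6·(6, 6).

Write P = (6, 6).
Repeated addition: build up to 6P.
2P: tangent at (6, 6): λ = (3·6² + 2)/(2·6) ≡ 8/12. 12⁻¹ ≡ 10 (mod 17) since 12·10 = 120 ≡ 1, so λ ≡ 8·10 ≡ 12.
  x = λ² - 6 - 6 = 144 - 12 ≡ 13; y = λ·(6 - 13) - 6 ≡ 12. → (13, 12)
3P: (13, 12) + (6, 6). λ = (6 - 12)/(6 - 13) ≡ 11/10 mod 17. 10⁻¹ ≡ 12 (mod 17), so λ ≡ 13.
  x = λ² - 13 - 6 = 169 - 19 ≡ 14; y = λ·(13 - 14) - 12 ≡ 9. → (14, 9)
4P: (14, 9) + (6, 6). λ = (6 - 9)/(6 - 14) ≡ 14/9 mod 17. 9⁻¹ ≡ 2 (mod 17), so λ ≡ 11.
  x = λ² - 14 - 6 = 121 - 20 ≡ 16; y = λ·(14 - 16) - 9 ≡ 3. → (16, 3)
5P: (16, 3) + (6, 6). λ = (6 - 3)/(6 - 16) ≡ 3/7 mod 17. 7⁻¹ ≡ 5 (mod 17) since 7·5 = 35 ≡ 1, so λ ≡ 15.
  x = λ² - 16 - 6 = 225 - 22 ≡ 16; y = λ·(16 - 16) - 3 ≡ 14. → (16, 14)
6P: (16, 14) + (6, 6). λ = (6 - 14)/(6 - 16) ≡ 9/7 mod 17. 7⁻¹ ≡ 5 (mod 17) since 7·5 = 35 ≡ 1, so λ ≡ 11.
  x = λ² - 16 - 6 = 121 - 22 ≡ 14; y = λ·(16 - 14) - 14 ≡ 8. → (14, 8)

(14, 8)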